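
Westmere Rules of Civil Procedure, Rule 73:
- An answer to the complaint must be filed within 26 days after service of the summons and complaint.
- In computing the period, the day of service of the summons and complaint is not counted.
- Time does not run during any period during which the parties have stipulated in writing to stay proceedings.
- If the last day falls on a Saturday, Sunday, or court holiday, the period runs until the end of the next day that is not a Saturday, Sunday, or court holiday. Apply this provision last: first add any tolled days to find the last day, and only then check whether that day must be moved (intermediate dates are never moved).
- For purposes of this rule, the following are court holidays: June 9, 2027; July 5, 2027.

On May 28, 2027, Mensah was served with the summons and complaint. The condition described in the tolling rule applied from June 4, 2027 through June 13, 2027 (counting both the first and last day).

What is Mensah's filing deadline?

July 6, 2027

26 days after May 28, 2027 is June 23, 2027.
From June 4, 2027 through June 13, 2027 inclusive is 10 days; tolling adds 10 days: June 23, 2027 + 10 days = July 3, 2027.
July 3, 2027 is Saturday; July 4, 2027 is Sunday; July 5, 2027 is a listed holiday. The next qualifying day is July 6, 2027.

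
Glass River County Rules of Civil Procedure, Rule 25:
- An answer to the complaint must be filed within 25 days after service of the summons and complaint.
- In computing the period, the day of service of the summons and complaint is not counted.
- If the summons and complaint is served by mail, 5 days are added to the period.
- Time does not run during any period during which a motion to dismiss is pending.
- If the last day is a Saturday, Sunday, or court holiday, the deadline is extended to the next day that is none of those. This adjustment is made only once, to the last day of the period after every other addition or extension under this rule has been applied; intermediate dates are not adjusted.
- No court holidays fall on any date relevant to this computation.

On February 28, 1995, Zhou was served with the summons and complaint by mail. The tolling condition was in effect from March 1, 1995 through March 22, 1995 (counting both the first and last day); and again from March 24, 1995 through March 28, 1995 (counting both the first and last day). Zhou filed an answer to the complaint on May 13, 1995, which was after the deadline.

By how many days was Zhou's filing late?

25 days after February 28, 1995 is March 25, 1995.
Service was by mail, adding 5 days: March 25, 1995 + 5 days = March 30, 1995.
From March 1, 1995 through March 22, 1995 inclusive is 22 days; tolling adds 22 days: March 30, 1995 + 22 days = April 21, 1995.
From March 24, 1995 through March 28, 1995 inclusive is 5 days; tolling adds 5 days: April 21, 1995 + 5 days = April 26, 1995.
April 26, 1995 is a Wednesday and not a court holiday, so no extension applies.
The deadline is April 26, 1995; from April 26, 1995 to May 13, 1995 is 17 days.

17 days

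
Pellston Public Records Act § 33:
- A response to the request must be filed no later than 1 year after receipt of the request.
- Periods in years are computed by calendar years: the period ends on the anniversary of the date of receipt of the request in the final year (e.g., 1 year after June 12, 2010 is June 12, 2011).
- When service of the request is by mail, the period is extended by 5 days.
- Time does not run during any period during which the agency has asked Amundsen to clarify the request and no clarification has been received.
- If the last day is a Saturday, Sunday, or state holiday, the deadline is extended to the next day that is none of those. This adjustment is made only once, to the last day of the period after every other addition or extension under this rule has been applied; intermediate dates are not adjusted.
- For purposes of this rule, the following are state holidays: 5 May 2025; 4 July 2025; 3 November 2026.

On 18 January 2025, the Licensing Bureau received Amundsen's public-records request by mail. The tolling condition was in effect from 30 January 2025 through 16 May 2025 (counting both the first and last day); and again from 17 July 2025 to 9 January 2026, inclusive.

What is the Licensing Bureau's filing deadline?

1 year after 18 January 2025 is January 18, 2026.
Service was by mail, adding 5 days: January 18, 2026 + 5 days = January 23, 2026.
From January 30, 2025 through May 16, 2025 inclusive is 107 days; tolling adds 107 days: January 23, 2026 + 107 days = May 10, 2026.
From July 17, 2025 through January 9, 2026 inclusive is 177 days; tolling adds 177 days: May 10, 2026 + 177 days = November 3, 2026.
November 3, 2026 is a listed holiday. The next qualifying day is November 4, 2026.

November 4, 2026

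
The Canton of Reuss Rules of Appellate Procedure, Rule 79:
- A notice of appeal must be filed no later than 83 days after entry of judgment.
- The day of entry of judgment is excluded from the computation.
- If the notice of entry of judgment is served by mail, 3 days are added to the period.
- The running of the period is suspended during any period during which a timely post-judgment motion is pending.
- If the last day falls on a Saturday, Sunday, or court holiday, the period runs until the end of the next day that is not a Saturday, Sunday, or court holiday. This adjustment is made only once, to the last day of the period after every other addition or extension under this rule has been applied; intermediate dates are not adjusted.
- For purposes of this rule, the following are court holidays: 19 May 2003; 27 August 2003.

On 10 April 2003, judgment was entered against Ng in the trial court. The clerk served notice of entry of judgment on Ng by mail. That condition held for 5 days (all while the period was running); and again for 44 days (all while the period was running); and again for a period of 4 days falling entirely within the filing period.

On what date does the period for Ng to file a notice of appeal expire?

August 28, 2003

83 days after 10 April 2003 is July 2, 2003.
Service was by mail, adding 3 days: July 2, 2003 + 3 days = July 5, 2003.
Tolling adds 5 days: July 5, 2003 + 5 days = July 10, 2003.
Tolling adds 44 days: July 10, 2003 + 44 days = August 23, 2003.
Tolling adds 4 days: August 23, 2003 + 4 days = August 27, 2003.
August 27, 2003 is a listed holiday. The next qualifying day is August 28, 2003.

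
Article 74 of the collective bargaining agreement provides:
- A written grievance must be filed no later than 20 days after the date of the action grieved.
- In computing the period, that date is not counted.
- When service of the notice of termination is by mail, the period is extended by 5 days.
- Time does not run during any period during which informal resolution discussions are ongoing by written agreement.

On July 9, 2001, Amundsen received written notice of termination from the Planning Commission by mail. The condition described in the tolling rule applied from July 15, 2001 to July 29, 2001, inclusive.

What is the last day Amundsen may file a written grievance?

20 days after July 9, 2001 is July 29, 2001.
Service was by mail, adding 5 days: July 29, 2001 + 5 days = August 3, 2001.
From July 15, 2001 through July 29, 2001 inclusive is 15 days; tolling adds 15 days: August 3, 2001 + 15 days = August 18, 2001.

August 18, 2001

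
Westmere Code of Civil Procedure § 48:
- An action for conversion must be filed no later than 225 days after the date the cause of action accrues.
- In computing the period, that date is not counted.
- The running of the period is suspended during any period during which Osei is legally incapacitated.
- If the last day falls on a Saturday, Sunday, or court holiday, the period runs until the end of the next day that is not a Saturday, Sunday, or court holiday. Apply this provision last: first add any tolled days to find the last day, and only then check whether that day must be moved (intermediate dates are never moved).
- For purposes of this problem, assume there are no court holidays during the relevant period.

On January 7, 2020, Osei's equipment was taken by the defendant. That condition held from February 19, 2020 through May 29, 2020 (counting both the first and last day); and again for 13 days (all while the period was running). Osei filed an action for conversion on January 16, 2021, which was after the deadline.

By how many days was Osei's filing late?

36 days

225 days after January 7, 2020 is August 19, 2020.
From February 19, 2020 through May 29, 2020 inclusive is 101 days; tolling adds 101 days: August 19, 2020 + 101 days = November 28, 2020.
Tolling adds 13 days: November 28, 2020 + 13 days = December 11, 2020.
December 11, 2020 is a Friday and not a court holiday, so no extension applies.
The deadline is December 11, 2020; from December 11, 2020 to January 16, 2021 is 36 days.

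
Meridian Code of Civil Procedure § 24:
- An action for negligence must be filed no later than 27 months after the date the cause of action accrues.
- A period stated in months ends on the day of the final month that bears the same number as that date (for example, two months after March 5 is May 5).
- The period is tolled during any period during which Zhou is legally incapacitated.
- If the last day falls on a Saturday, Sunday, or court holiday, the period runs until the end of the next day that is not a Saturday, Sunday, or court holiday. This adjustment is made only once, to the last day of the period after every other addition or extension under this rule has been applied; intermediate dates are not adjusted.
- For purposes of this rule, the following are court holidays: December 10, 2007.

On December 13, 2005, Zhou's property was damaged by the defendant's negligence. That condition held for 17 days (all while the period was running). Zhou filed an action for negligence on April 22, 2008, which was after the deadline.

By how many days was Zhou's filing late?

27 months after December 13, 2005 is March 13, 2008.
Tolling adds 17 days: March 13, 2008 + 17 days = March 30, 2008.
March 30, 2008 is Sunday. The next qualifying day is March 31, 2008.
The deadline is March 31, 2008; from March 31, 2008 to April 22, 2008 is 22 days.

22 days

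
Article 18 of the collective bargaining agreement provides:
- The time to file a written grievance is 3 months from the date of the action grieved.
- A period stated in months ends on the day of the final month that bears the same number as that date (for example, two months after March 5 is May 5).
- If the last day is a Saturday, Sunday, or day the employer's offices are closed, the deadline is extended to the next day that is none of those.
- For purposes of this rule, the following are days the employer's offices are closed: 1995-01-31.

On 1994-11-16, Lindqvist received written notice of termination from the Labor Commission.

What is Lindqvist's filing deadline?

February 16, 1995

3 months after 1994-11-16 is February 16, 1995.
February 16, 1995 is a Thursday and not a day the employer's offices are closed, so no extension applies.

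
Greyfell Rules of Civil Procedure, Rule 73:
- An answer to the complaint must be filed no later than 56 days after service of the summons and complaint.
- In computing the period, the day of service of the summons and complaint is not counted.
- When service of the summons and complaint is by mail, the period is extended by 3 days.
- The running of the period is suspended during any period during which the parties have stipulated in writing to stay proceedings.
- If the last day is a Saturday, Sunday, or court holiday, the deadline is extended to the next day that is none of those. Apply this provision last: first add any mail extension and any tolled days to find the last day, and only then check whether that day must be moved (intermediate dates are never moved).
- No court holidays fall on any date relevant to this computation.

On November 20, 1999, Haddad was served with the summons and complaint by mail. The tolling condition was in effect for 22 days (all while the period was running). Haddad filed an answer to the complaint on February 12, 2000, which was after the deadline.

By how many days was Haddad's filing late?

56 days after November 20, 1999 is January 15, 2000.
Service was by mail, adding 3 days: January 15, 2000 + 3 days = January 18, 2000.
Tolling adds 22 days: January 18, 2000 + 22 days = February 9, 2000.
February 9, 2000 is a Wednesday and not a court holiday, so no extension applies.
The deadline is February 9, 2000; from February 9, 2000 to February 12, 2000 is 3 days.

3 days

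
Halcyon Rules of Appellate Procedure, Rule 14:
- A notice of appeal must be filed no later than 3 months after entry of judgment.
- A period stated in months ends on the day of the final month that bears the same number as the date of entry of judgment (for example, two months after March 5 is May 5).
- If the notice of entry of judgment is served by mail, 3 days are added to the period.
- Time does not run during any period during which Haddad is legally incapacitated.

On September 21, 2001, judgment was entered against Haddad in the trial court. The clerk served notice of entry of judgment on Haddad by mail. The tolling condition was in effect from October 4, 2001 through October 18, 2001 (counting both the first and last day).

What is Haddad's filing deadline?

January 8, 2002

3 months after September 21, 2001 is December 21, 2001.
Service was by mail, adding 3 days: December 21, 2001 + 3 days = December 24, 2001.
From October 4, 2001 through October 18, 2001 inclusive is 15 days; tolling adds 15 days: December 24, 2001 + 15 days = January 8, 2002.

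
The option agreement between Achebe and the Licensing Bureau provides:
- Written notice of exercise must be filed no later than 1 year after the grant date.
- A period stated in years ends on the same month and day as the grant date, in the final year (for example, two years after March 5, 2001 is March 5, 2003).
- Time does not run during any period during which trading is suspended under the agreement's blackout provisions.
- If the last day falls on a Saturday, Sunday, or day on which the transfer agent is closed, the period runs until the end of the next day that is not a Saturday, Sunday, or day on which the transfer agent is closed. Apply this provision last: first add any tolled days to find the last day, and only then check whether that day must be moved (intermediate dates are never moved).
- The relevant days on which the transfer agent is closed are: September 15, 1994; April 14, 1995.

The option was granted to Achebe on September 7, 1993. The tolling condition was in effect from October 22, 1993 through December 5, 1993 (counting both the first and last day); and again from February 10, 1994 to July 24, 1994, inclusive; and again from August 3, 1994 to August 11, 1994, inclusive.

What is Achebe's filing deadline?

1 year after September 7, 1993 is September 7, 1994.
From October 22, 1993 through December 5, 1993 inclusive is 45 days; tolling adds 45 days: September 7, 1994 + 45 days = October 22, 1994.
From February 10, 1994 through July 24, 1994 inclusive is 165 days; tolling adds 165 days: October 22, 1994 + 165 days = April 5, 1995.
From August 3, 1994 through August 11, 1994 inclusive is 9 days; tolling adds 9 days: April 5, 1995 + 9 days = April 14, 1995.
April 14, 1995 is a listed holiday; April 15, 1995 is Saturday; April 16, 1995 is Sunday. The next qualifying day is April 17, 1995.

April 17, 1995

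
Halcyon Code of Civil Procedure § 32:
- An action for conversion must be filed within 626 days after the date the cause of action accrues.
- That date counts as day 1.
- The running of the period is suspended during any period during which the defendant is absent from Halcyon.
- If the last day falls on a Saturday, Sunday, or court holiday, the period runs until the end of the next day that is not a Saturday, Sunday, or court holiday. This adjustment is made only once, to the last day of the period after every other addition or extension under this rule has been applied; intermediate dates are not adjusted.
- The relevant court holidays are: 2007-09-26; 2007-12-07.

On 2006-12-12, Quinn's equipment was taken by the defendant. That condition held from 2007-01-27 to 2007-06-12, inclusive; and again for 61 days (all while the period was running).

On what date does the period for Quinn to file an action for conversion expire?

March 16, 2009

Counting 2006-12-12 as day 1, day 626 is August 28, 2008.
From January 27, 2007 through June 12, 2007 inclusive is 137 days; tolling adds 137 days: August 28, 2008 + 137 days = January 12, 2009.
Tolling adds 61 days: January 12, 2009 + 61 days = March 14, 2009.
March 14, 2009 is Saturday; March 15, 2009 is Sunday. The next qualifying day is March 16, 2009.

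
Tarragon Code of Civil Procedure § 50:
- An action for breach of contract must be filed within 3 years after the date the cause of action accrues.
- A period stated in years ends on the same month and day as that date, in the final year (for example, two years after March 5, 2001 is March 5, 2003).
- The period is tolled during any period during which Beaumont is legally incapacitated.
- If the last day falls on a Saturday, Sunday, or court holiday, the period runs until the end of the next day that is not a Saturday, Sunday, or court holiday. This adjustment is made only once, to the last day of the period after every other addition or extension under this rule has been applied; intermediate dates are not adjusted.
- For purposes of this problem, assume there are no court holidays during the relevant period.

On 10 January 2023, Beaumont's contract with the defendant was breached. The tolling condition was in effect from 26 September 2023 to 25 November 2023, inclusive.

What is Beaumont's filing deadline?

March 12, 2026

3 years after 10 January 2023 is January 10, 2026.
From September 26, 2023 through November 25, 2023 inclusive is 61 days; tolling adds 61 days: January 10, 2026 + 61 days = March 12, 2026.
March 12, 2026 is a Thursday and not a court holiday, so no extension applies.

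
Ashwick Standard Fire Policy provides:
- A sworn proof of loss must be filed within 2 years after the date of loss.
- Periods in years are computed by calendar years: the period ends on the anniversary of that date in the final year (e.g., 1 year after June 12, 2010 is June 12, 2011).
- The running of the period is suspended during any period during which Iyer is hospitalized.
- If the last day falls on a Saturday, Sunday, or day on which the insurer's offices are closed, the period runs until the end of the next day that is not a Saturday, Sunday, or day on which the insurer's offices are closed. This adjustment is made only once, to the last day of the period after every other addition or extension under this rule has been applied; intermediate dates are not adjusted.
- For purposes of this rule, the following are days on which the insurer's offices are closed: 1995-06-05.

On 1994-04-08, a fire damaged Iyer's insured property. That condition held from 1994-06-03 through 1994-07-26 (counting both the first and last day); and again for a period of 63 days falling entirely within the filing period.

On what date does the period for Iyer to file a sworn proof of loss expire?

August 5, 1996

2 years after 1994-04-08 is April 8, 1996.
From June 3, 1994 through July 26, 1994 inclusive is 54 days; tolling adds 54 days: April 8, 1996 + 54 days = June 1, 1996.
Tolling adds 63 days: June 1, 1996 + 63 days = August 3, 1996.
August 3, 1996 is Saturday; August 4, 1996 is Sunday. The next qualifying day is August 5, 1996.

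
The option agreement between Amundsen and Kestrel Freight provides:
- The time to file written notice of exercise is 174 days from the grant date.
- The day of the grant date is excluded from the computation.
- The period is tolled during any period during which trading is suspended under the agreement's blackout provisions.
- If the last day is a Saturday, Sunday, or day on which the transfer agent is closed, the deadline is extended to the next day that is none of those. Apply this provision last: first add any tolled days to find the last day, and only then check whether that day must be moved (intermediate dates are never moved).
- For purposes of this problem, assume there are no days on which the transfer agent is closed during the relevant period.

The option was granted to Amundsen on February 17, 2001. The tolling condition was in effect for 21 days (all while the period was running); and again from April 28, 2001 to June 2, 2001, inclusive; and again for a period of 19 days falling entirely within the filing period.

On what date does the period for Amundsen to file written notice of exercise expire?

174 days after February 17, 2001 is August 10, 2001.
Tolling adds 21 days: August 10, 2001 + 21 days = August 31, 2001.
From April 28, 2001 through June 2, 2001 inclusive is 36 days; tolling adds 36 days: August 31, 2001 + 36 days = October 6, 2001.
Tolling adds 19 days: October 6, 2001 + 19 days = October 25, 2001.
October 25, 2001 is a Thursday and not a day on which the transfer agent is closed, so no extension applies.

October 25, 2001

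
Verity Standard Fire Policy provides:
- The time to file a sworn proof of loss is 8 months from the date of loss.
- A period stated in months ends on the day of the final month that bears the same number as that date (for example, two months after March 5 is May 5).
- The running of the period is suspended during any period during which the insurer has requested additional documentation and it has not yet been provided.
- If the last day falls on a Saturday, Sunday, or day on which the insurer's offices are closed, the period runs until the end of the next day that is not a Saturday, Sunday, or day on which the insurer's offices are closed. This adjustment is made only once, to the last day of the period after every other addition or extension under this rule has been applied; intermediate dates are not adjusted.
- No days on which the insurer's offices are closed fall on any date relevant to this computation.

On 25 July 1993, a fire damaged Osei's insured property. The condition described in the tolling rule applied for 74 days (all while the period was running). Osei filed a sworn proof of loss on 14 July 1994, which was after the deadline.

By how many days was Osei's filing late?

8 months after 25 July 1993 is March 25, 1994.
Tolling adds 74 days: March 25, 1994 + 74 days = June 7, 1994.
June 7, 1994 is a Tuesday and not a day on which the insurer's offices are closed, so no extension applies.
The deadline is June 7, 1994; from June 7, 1994 to July 14, 1994 is 37 days.

37 days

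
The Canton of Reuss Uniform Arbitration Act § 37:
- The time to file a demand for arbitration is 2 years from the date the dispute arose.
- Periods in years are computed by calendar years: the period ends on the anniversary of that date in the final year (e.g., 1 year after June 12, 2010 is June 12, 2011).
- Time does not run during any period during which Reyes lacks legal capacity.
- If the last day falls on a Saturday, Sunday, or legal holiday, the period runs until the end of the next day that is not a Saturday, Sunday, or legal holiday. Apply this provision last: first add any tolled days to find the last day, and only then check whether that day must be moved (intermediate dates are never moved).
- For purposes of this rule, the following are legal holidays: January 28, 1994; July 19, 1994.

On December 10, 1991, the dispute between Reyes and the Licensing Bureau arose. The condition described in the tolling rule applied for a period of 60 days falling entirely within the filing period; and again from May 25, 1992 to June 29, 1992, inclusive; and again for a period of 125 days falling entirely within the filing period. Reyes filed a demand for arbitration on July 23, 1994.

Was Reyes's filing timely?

No

2 years after December 10, 1991 is December 10, 1993.
Tolling adds 60 days: December 10, 1993 + 60 days = February 8, 1994.
From May 25, 1992 through June 29, 1992 inclusive is 36 days; tolling adds 36 days: February 8, 1994 + 36 days = March 16, 1994.
Tolling adds 125 days: March 16, 1994 + 125 days = July 19, 1994.
July 19, 1994 is a listed holiday. The next qualifying day is July 20, 1994.
The deadline is July 20, 1994; the filing on July 23, 1994 is after that date.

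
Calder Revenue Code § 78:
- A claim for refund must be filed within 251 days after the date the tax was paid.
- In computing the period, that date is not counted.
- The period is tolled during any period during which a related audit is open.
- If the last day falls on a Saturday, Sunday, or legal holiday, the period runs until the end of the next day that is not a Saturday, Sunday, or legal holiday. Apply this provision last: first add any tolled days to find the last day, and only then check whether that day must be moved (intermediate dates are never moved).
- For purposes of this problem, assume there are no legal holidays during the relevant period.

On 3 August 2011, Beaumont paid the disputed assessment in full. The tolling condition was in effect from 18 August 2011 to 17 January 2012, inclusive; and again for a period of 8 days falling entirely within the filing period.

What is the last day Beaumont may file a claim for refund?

September 18, 2012

251 days after 3 August 2011 is April 10, 2012.
From August 18, 2011 through January 17, 2012 inclusive is 153 days; tolling adds 153 days: April 10, 2012 + 153 days = September 10, 2012.
Tolling adds 8 days: September 10, 2012 + 8 days = September 18, 2012.
September 18, 2012 is a Tuesday and not a legal holiday, so no extension applies.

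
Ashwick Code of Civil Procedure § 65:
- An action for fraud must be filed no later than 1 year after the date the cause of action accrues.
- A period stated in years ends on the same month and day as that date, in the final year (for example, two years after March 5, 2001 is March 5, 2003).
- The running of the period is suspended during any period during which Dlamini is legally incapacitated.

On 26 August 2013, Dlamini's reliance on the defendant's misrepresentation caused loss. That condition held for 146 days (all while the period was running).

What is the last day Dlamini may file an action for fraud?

1 year after 26 August 2013 is August 26, 2014.
Tolling adds 146 days: August 26, 2014 + 146 days = January 19, 2015.

January 19, 2015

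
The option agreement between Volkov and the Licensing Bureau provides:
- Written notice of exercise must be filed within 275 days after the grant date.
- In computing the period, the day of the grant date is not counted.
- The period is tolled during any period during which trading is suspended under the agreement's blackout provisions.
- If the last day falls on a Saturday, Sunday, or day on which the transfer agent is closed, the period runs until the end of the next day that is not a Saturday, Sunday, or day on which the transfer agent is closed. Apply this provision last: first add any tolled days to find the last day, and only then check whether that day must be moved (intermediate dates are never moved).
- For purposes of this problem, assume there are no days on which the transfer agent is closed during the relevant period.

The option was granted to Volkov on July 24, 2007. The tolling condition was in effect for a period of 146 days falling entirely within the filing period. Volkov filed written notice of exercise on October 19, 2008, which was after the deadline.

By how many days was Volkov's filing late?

275 days after July 24, 2007 is April 24, 2008.
Tolling adds 146 days: April 24, 2008 + 146 days = September 17, 2008.
September 17, 2008 is a Wednesday and not a day on which the transfer agent is closed, so no extension applies.
The deadline is September 17, 2008; from September 17, 2008 to October 19, 2008 is 32 days.

32 days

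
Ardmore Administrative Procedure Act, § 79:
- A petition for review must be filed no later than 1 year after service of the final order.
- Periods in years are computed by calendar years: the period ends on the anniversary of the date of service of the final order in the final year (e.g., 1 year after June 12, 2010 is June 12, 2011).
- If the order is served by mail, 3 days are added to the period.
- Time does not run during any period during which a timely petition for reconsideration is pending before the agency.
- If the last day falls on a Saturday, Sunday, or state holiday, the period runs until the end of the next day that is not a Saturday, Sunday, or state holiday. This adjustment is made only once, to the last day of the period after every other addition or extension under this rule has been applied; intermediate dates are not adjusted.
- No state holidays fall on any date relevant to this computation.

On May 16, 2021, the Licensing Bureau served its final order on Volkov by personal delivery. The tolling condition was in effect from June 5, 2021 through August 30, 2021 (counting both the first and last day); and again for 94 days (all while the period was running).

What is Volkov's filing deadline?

November 14, 2022

1 year after May 16, 2021 is May 16, 2022.
Service was not by mail, so no mail extension applies.
From June 5, 2021 through August 30, 2021 inclusive is 87 days; tolling adds 87 days: May 16, 2022 + 87 days = August 11, 2022.
Tolling adds 94 days: August 11, 2022 + 94 days = November 13, 2022.
November 13, 2022 is Sunday. The next qualifying day is November 14, 2022.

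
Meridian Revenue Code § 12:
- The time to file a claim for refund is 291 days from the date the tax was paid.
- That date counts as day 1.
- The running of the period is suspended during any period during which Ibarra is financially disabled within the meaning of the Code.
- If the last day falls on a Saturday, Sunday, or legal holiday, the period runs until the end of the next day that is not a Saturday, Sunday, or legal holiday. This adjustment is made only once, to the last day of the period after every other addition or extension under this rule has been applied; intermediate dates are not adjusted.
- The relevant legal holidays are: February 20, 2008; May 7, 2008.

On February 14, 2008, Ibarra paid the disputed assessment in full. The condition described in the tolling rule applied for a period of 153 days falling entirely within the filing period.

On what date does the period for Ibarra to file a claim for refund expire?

Counting February 14, 2008 as day 1, day 291 is November 30, 2008.
Tolling adds 153 days: November 30, 2008 + 153 days = May 2, 2009.
May 2, 2009 is Saturday; May 3, 2009 is Sunday. The next qualifying day is May 4, 2009.

May 4, 2009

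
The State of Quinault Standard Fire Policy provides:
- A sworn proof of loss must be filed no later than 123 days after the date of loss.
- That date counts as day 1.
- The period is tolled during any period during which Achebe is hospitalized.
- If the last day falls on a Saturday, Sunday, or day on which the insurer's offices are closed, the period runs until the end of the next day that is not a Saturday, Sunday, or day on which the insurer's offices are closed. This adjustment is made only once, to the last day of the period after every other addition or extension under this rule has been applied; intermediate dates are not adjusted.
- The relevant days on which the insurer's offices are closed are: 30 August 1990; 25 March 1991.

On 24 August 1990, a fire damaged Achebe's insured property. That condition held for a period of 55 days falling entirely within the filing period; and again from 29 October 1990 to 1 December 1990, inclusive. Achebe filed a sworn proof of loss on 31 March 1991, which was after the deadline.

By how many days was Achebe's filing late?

5 days

Counting 24 August 1990 as day 1, day 123 is December 24, 1990.
Tolling adds 55 days: December 24, 1990 + 55 days = February 17, 1991.
From October 29, 1990 through December 1, 1990 inclusive is 34 days; tolling adds 34 days: February 17, 1991 + 34 days = March 23, 1991.
March 23, 1991 is Saturday; March 24, 1991 is Sunday; March 25, 1991 is a listed holiday. The next qualifying day is March 26, 1991.
The deadline is March 26, 1991; from March 26, 1991 to March 31, 1991 is 5 days.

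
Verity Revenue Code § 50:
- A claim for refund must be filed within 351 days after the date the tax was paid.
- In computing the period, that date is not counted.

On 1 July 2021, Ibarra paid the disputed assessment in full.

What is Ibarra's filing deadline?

June 17, 2022

351 days after 1 July 2021 is June 17, 2022.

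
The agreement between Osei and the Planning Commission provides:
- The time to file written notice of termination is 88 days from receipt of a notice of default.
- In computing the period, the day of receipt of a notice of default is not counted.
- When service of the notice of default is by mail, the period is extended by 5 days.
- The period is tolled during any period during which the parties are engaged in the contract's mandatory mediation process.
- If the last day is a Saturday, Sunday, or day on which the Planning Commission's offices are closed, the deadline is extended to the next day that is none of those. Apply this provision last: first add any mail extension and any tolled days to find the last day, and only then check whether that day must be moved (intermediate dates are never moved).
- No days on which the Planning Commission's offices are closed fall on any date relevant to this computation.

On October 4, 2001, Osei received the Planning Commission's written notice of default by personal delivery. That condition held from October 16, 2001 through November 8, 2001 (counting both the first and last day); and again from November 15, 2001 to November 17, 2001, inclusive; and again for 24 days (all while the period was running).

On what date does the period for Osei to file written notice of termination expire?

February 20, 2002

88 days after October 4, 2001 is December 31, 2001.
Service was not by mail, so no mail extension applies.
From October 16, 2001 through November 8, 2001 inclusive is 24 days; tolling adds 24 days: December 31, 2001 + 24 days = January 24, 2002.
From November 15, 2001 through November 17, 2001 inclusive is 3 days; tolling adds 3 days: January 24, 2002 + 3 days = January 27, 2002.
Tolling adds 24 days: January 27, 2002 + 24 days = February 20, 2002.
February 20, 2002 is a Wednesday and not a day on which the Planning Commission's offices are closed, so no extension applies.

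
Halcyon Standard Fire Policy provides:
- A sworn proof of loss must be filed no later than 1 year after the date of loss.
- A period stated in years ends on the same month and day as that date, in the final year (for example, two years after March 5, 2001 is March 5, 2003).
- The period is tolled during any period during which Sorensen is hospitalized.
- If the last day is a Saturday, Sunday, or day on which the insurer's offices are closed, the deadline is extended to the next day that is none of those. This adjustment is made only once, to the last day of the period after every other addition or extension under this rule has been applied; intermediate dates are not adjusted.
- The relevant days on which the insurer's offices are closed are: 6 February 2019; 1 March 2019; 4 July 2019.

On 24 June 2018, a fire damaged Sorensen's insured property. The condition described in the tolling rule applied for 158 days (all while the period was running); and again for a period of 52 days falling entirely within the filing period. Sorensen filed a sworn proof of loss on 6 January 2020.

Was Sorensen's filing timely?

1 year after 24 June 2018 is June 24, 2019.
Tolling adds 158 days: June 24, 2019 + 158 days = November 29, 2019.
Tolling adds 52 days: November 29, 2019 + 52 days = January 20, 2020.
January 20, 2020 is a Monday and not a day on which the insurer's offices are closed, so no extension applies.
The deadline is January 20, 2020; the filing on January 6, 2020 is on or before that date.

Yes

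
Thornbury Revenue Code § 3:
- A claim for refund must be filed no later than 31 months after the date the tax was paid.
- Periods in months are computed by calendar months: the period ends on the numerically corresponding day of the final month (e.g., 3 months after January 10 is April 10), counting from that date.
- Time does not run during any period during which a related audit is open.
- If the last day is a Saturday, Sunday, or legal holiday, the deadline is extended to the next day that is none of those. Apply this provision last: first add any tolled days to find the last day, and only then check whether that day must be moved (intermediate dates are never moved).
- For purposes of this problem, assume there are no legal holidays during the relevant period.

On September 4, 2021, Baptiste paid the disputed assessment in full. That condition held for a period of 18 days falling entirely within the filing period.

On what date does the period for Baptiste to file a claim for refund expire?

April 22, 2024

31 months after September 4, 2021 is April 4, 2024.
Tolling adds 18 days: April 4, 2024 + 18 days = April 22, 2024.
April 22, 2024 is a Monday and not a legal holiday, so no extension applies.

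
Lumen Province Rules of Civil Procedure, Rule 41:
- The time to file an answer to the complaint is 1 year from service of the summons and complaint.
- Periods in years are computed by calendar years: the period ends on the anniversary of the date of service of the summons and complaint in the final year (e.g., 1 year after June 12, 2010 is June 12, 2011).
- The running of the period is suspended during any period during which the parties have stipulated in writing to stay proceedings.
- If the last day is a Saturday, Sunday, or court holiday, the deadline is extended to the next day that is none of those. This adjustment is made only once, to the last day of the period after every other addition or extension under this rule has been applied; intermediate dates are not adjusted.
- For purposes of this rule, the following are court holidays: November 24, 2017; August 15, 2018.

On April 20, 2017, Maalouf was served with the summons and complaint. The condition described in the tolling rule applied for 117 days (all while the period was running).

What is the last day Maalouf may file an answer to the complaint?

August 16, 2018

1 year after April 20, 2017 is April 20, 2018.
Tolling adds 117 days: April 20, 2018 + 117 days = August 15, 2018.
August 15, 2018 is a listed holiday. The next qualifying day is August 16, 2018.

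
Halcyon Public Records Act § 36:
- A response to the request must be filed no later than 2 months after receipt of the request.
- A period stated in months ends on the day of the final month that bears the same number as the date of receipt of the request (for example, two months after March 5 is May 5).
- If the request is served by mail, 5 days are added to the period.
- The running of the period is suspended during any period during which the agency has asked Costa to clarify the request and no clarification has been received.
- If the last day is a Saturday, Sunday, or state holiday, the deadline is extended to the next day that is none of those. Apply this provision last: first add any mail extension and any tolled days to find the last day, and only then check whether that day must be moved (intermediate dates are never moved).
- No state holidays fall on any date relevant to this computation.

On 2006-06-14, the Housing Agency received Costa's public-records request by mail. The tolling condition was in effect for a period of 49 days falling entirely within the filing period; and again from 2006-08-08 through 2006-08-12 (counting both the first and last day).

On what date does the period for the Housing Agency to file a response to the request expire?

October 12, 2006

2 months after 2006-06-14 is August 14, 2006.
Service was by mail, adding 5 days: August 14, 2006 + 5 days = August 19, 2006.
Tolling adds 49 days: August 19, 2006 + 49 days = October 7, 2006.
From August 8, 2006 through August 12, 2006 inclusive is 5 days; tolling adds 5 days: October 7, 2006 + 5 days = October 12, 2006.
October 12, 2006 is a Thursday and not a state holiday, so no extension applies.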